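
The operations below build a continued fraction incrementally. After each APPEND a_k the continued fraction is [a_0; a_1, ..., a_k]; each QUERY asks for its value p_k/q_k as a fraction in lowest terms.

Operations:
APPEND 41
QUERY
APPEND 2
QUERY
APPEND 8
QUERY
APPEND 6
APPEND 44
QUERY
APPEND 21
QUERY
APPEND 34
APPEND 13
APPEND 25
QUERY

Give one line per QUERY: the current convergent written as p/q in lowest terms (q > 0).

APPEND 41: p_0 = 41·1 + 0 = 41, q_0 = 41·0 + 1 = 1 → 41/1
APPEND 2: p_1 = 2·41 + 1 = 83, q_1 = 2·1 + 0 = 2 → 83/2
APPEND 8: p_2 = 8·83 + 41 = 705, q_2 = 8·2 + 1 = 17 → 705/17
APPEND 6: p_3 = 6·705 + 83 = 4313, q_3 = 6·17 + 2 = 104 → 4313/104
APPEND 44: p_4 = 44·4313 + 705 = 190477, q_4 = 44·104 + 17 = 4593 → 190477/4593
APPEND 21: p_5 = 21·190477 + 4313 = 4004330, q_5 = 21·4593 + 104 = 96557 → 4004330/96557
APPEND 34: p_6 = 34·4004330 + 190477 = 136337697, q_6 = 34·96557 + 4593 = 3287531 → 136337697/3287531
APPEND 13: p_7 = 13·136337697 + 4004330 = 1776394391, q_7 = 13·3287531 + 96557 = 42834460 → 1776394391/42834460
APPEND 25: p_8 = 25·1776394391 + 136337697 = 44546197472, q_8 = 25·42834460 + 3287531 = 1074149031 → 44546197472/1074149031

41/1
83/2
705/17
190477/4593
4004330/96557
44546197472/1074149031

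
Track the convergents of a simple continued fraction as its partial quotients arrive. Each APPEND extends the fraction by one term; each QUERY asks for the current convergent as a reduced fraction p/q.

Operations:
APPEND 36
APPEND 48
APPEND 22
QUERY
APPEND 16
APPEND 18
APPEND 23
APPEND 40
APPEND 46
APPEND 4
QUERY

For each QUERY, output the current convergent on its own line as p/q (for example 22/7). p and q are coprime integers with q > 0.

APPEND 36: p_0 = 36·1 + 0 = 36, q_0 = 36·0 + 1 = 1 → 36/1
APPEND 48: p_1 = 48·36 + 1 = 1729, q_1 = 48·1 + 0 = 48 → 1729/48
APPEND 22: p_2 = 22·1729 + 36 = 38074, q_2 = 22·48 + 1 = 1057 → 38074/1057
APPEND 16: p_3 = 16·38074 + 1729 = 610913, q_3 = 16·1057 + 48 = 16960 → 610913/16960
APPEND 18: p_4 = 18·610913 + 38074 = 11034508, q_4 = 18·16960 + 1057 = 306337 → 11034508/306337
APPEND 23: p_5 = 23·11034508 + 610913 = 254404597, q_5 = 23·306337 + 16960 = 7062711 → 254404597/7062711
APPEND 40: p_6 = 40·254404597 + 11034508 = 10187218388, q_6 = 40·7062711 + 306337 = 282814777 → 10187218388/282814777
APPEND 46: p_7 = 46·10187218388 + 254404597 = 468866450445, q_7 = 46·282814777 + 7062711 = 13016542453 → 468866450445/13016542453
APPEND 4: p_8 = 4·468866450445 + 10187218388 = 1885653020168, q_8 = 4·13016542453 + 282814777 = 52348984589 → 1885653020168/52348984589

38074/1057
1885653020168/52348984589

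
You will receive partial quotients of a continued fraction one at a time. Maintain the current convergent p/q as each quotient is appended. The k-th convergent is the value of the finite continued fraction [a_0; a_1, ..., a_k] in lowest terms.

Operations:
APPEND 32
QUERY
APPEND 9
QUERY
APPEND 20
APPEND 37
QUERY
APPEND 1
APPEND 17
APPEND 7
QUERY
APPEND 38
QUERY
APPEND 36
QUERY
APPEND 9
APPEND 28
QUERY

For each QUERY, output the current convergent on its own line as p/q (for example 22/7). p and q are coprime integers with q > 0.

32/1
289/9
215333/6706
28044731/873382
1069674576/33312301
38536329467/1200116218
9779642243279/304562147582

APPEND 32: p_0 = 32·1 + 0 = 32, q_0 = 32·0 + 1 = 1 → 32/1
APPEND 9: p_1 = 9·32 + 1 = 289, q_1 = 9·1 + 0 = 9 → 289/9
APPEND 20: p_2 = 20·289 + 32 = 5812, q_2 = 20·9 + 1 = 181 → 5812/181
APPEND 37: p_3 = 37·5812 + 289 = 215333, q_3 = 37·181 + 9 = 6706 → 215333/6706
APPEND 1: p_4 = 1·215333 + 5812 = 221145, q_4 = 1·6706 + 181 = 6887 → 221145/6887
APPEND 17: p_5 = 17·221145 + 215333 = 3974798, q_5 = 17·6887 + 6706 = 123785 → 3974798/123785
APPEND 7: p_6 = 7·3974798 + 221145 = 28044731, q_6 = 7·123785 + 6887 = 873382 → 28044731/873382
APPEND 38: p_7 = 38·28044731 + 3974798 = 1069674576, q_7 = 38·873382 + 123785 = 33312301 → 1069674576/33312301
APPEND 36: p_8 = 36·1069674576 + 28044731 = 38536329467, q_8 = 36·33312301 + 873382 = 1200116218 → 38536329467/1200116218
APPEND 9: p_9 = 9·38536329467 + 1069674576 = 347896639779, q_9 = 9·1200116218 + 33312301 = 10834358263 → 347896639779/10834358263
APPEND 28: p_10 = 28·347896639779 + 38536329467 = 9779642243279, q_10 = 28·10834358263 + 1200116218 = 304562147582 → 9779642243279/304562147582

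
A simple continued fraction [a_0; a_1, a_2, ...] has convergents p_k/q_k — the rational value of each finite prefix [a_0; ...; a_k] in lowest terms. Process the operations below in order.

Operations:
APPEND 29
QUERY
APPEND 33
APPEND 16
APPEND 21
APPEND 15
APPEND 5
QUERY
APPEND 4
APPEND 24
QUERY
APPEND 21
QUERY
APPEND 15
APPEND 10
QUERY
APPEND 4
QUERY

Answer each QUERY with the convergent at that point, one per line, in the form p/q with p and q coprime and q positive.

APPEND 29: p_0 = 29·1 + 0 = 29, q_0 = 29·0 + 1 = 1 → 29/1
APPEND 33: p_1 = 33·29 + 1 = 958, q_1 = 33·1 + 0 = 33 → 958/33
APPEND 16: p_2 = 16·958 + 29 = 15357, q_2 = 16·33 + 1 = 529 → 15357/529
APPEND 21: p_3 = 21·15357 + 958 = 323455, q_3 = 21·529 + 33 = 11142 → 323455/11142
APPEND 15: p_4 = 15·323455 + 15357 = 4867182, q_4 = 15·11142 + 529 = 167659 → 4867182/167659
APPEND 5: p_5 = 5·4867182 + 323455 = 24659365, q_5 = 5·167659 + 11142 = 849437 → 24659365/849437
APPEND 4: p_6 = 4·24659365 + 4867182 = 103504642, q_6 = 4·849437 + 167659 = 3565407 → 103504642/3565407
APPEND 24: p_7 = 24·103504642 + 24659365 = 2508770773, q_7 = 24·3565407 + 849437 = 86419205 → 2508770773/86419205
APPEND 21: p_8 = 21·2508770773 + 103504642 = 52787690875, q_8 = 21·86419205 + 3565407 = 1818368712 → 52787690875/1818368712
APPEND 15: p_9 = 15·52787690875 + 2508770773 = 794324133898, q_9 = 15·1818368712 + 86419205 = 27361949885 → 794324133898/27361949885
APPEND 10: p_10 = 10·794324133898 + 52787690875 = 7996029029855, q_10 = 10·27361949885 + 1818368712 = 275437867562 → 7996029029855/275437867562
APPEND 4: p_11 = 4·7996029029855 + 794324133898 = 32778440253318, q_11 = 4·275437867562 + 27361949885 = 1129113420133 → 32778440253318/1129113420133

29/1
24659365/849437
2508770773/86419205
52787690875/1818368712
7996029029855/275437867562
32778440253318/1129113420133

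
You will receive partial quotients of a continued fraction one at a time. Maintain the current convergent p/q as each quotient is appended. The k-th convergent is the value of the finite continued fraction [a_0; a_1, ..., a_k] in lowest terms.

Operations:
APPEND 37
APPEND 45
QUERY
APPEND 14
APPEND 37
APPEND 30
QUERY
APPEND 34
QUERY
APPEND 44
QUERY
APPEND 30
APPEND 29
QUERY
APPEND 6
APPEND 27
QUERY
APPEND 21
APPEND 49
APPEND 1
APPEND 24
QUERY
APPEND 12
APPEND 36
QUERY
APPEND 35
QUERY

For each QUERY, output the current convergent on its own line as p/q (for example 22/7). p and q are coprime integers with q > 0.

1666/45
26004051/702391
885003757/23904686
38966169359/1052508575
33965198620642/917428204719
5567913867446875/150393974741469
146436007042148921621/3955358087181949376
63617827568250458106593/1718370323281204750892
2228387059098799597874782/60190583952764222470151

APPEND 37: p_0 = 37·1 + 0 = 37, q_0 = 37·0 + 1 = 1 → 37/1
APPEND 45: p_1 = 45·37 + 1 = 1666, q_1 = 45·1 + 0 = 45 → 1666/45
APPEND 14: p_2 = 14·1666 + 37 = 23361, q_2 = 14·45 + 1 = 631 → 23361/631
APPEND 37: p_3 = 37·23361 + 1666 = 866023, q_3 = 37·631 + 45 = 23392 → 866023/23392
APPEND 30: p_4 = 30·866023 + 23361 = 26004051, q_4 = 30·23392 + 631 = 702391 → 26004051/702391
APPEND 34: p_5 = 34·26004051 + 866023 = 885003757, q_5 = 34·702391 + 23392 = 23904686 → 885003757/23904686
APPEND 44: p_6 = 44·885003757 + 26004051 = 38966169359, q_6 = 44·23904686 + 702391 = 1052508575 → 38966169359/1052508575
APPEND 30: p_7 = 30·38966169359 + 885003757 = 1169870084527, q_7 = 30·1052508575 + 23904686 = 31599161936 → 1169870084527/31599161936
APPEND 29: p_8 = 29·1169870084527 + 38966169359 = 33965198620642, q_8 = 29·31599161936 + 1052508575 = 917428204719 → 33965198620642/917428204719
APPEND 6: p_9 = 6·33965198620642 + 1169870084527 = 204961061808379, q_9 = 6·917428204719 + 31599161936 = 5536168390250 → 204961061808379/5536168390250
APPEND 27: p_10 = 27·204961061808379 + 33965198620642 = 5567913867446875, q_10 = 27·5536168390250 + 917428204719 = 150393974741469 → 5567913867446875/150393974741469
APPEND 21: p_11 = 21·5567913867446875 + 204961061808379 = 117131152278192754, q_11 = 21·150393974741469 + 5536168390250 = 3163809637961099 → 117131152278192754/3163809637961099
APPEND 49: p_12 = 49·117131152278192754 + 5567913867446875 = 5744994375498891821, q_12 = 49·3163809637961099 + 150393974741469 = 155177066234835320 → 5744994375498891821/155177066234835320
APPEND 1: p_13 = 1·5744994375498891821 + 117131152278192754 = 5862125527777084575, q_13 = 1·155177066234835320 + 3163809637961099 = 158340875872796419 → 5862125527777084575/158340875872796419
APPEND 24: p_14 = 24·5862125527777084575 + 5744994375498891821 = 146436007042148921621, q_14 = 24·158340875872796419 + 155177066234835320 = 3955358087181949376 → 146436007042148921621/3955358087181949376
APPEND 12: p_15 = 12·146436007042148921621 + 5862125527777084575 = 1763094210033564144027, q_15 = 12·3955358087181949376 + 158340875872796419 = 47622637922056188931 → 1763094210033564144027/47622637922056188931
APPEND 36: p_16 = 36·1763094210033564144027 + 146436007042148921621 = 63617827568250458106593, q_16 = 36·47622637922056188931 + 3955358087181949376 = 1718370323281204750892 → 63617827568250458106593/1718370323281204750892
APPEND 35: p_17 = 35·63617827568250458106593 + 1763094210033564144027 = 2228387059098799597874782, q_17 = 35·1718370323281204750892 + 47622637922056188931 = 60190583952764222470151 → 2228387059098799597874782/60190583952764222470151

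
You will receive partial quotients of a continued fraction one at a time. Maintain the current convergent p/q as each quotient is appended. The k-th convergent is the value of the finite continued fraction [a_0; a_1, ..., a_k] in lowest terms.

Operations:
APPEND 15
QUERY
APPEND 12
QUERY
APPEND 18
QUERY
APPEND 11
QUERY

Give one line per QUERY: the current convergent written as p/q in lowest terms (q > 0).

15/1
181/12
3273/217
36184/2399

APPEND 15: p_0 = 15·1 + 0 = 15, q_0 = 15·0 + 1 = 1 → 15/1
APPEND 12: p_1 = 12·15 + 1 = 181, q_1 = 12·1 + 0 = 12 → 181/12
APPEND 18: p_2 = 18·181 + 15 = 3273, q_2 = 18·12 + 1 = 217 → 3273/217
APPEND 11: p_3 = 11·3273 + 181 = 36184, q_3 = 11·217 + 12 = 2399 → 36184/2399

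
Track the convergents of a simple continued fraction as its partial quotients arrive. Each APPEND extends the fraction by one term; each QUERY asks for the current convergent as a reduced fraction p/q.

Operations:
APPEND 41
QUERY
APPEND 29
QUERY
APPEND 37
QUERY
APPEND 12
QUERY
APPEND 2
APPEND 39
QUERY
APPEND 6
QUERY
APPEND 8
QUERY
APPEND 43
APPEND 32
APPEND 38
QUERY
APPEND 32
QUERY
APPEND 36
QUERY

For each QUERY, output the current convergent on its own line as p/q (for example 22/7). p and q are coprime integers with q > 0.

APPEND 41: p_0 = 41·1 + 0 = 41, q_0 = 41·0 + 1 = 1 → 41/1
APPEND 29: p_1 = 29·41 + 1 = 1190, q_1 = 29·1 + 0 = 29 → 1190/29
APPEND 37: p_2 = 37·1190 + 41 = 44071, q_2 = 37·29 + 1 = 1074 → 44071/1074
APPEND 12: p_3 = 12·44071 + 1190 = 530042, q_3 = 12·1074 + 29 = 12917 → 530042/12917
APPEND 2: p_4 = 2·530042 + 44071 = 1104155, q_4 = 2·12917 + 1074 = 26908 → 1104155/26908
APPEND 39: p_5 = 39·1104155 + 530042 = 43592087, q_5 = 39·26908 + 12917 = 1062329 → 43592087/1062329
APPEND 6: p_6 = 6·43592087 + 1104155 = 262656677, q_6 = 6·1062329 + 26908 = 6400882 → 262656677/6400882
APPEND 8: p_7 = 8·262656677 + 43592087 = 2144845503, q_7 = 8·6400882 + 1062329 = 52269385 → 2144845503/52269385
APPEND 43: p_8 = 43·2144845503 + 262656677 = 92491013306, q_8 = 43·52269385 + 6400882 = 2253984437 → 92491013306/2253984437
APPEND 32: p_9 = 32·92491013306 + 2144845503 = 2961857271295, q_9 = 32·2253984437 + 52269385 = 72179771369 → 2961857271295/72179771369
APPEND 38: p_10 = 38·2961857271295 + 92491013306 = 112643067322516, q_10 = 38·72179771369 + 2253984437 = 2745085296459 → 112643067322516/2745085296459
APPEND 32: p_11 = 32·112643067322516 + 2961857271295 = 3607540011591807, q_11 = 32·2745085296459 + 72179771369 = 87914909258057 → 3607540011591807/87914909258057
APPEND 36: p_12 = 36·3607540011591807 + 112643067322516 = 129984083484627568, q_12 = 36·87914909258057 + 2745085296459 = 3167681818586511 → 129984083484627568/3167681818586511

41/1
1190/29
44071/1074
530042/12917
43592087/1062329
262656677/6400882
2144845503/52269385
112643067322516/2745085296459
3607540011591807/87914909258057
129984083484627568/3167681818586511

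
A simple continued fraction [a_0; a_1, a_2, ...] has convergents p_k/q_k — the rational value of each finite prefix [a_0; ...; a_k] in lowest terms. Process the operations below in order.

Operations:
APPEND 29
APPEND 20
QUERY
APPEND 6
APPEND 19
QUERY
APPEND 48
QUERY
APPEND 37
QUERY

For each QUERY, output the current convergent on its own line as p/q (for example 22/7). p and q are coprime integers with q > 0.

581/20
67366/2319
3237083/111433
119839437/4125340

APPEND 29: p_0 = 29·1 + 0 = 29, q_0 = 29·0 + 1 = 1 → 29/1
APPEND 20: p_1 = 20·29 + 1 = 581, q_1 = 20·1 + 0 = 20 → 581/20
APPEND 6: p_2 = 6·581 + 29 = 3515, q_2 = 6·20 + 1 = 121 → 3515/121
APPEND 19: p_3 = 19·3515 + 581 = 67366, q_3 = 19·121 + 20 = 2319 → 67366/2319
APPEND 48: p_4 = 48·67366 + 3515 = 3237083, q_4 = 48·2319 + 121 = 111433 → 3237083/111433
APPEND 37: p_5 = 37·3237083 + 67366 = 119839437, q_5 = 37·111433 + 2319 = 4125340 → 119839437/4125340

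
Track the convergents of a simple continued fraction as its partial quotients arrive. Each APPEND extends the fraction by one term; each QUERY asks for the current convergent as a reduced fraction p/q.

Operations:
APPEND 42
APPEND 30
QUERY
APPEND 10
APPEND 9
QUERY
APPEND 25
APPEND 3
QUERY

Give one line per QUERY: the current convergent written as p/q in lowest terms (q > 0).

1261/30
115129/2739
8787760/209067

APPEND 42: p_0 = 42·1 + 0 = 42, q_0 = 42·0 + 1 = 1 → 42/1
APPEND 30: p_1 = 30·42 + 1 = 1261, q_1 = 30·1 + 0 = 30 → 1261/30
APPEND 10: p_2 = 10·1261 + 42 = 12652, q_2 = 10·30 + 1 = 301 → 12652/301
APPEND 9: p_3 = 9·12652 + 1261 = 115129, q_3 = 9·301 + 30 = 2739 → 115129/2739
APPEND 25: p_4 = 25·115129 + 12652 = 2890877, q_4 = 25·2739 + 301 = 68776 → 2890877/68776
APPEND 3: p_5 = 3·2890877 + 115129 = 8787760, q_5 = 3·68776 + 2739 = 209067 → 8787760/209067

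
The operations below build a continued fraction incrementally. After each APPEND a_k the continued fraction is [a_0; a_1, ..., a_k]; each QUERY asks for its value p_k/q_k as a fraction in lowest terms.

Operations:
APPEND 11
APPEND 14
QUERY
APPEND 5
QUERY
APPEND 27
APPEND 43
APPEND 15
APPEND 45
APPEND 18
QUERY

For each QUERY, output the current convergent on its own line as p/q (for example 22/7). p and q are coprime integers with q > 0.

155/14
786/71
11225660198/1014022073

APPEND 11: p_0 = 11·1 + 0 = 11, q_0 = 11·0 + 1 = 1 → 11/1
APPEND 14: p_1 = 14·11 + 1 = 155, q_1 = 14·1 + 0 = 14 → 155/14
APPEND 5: p_2 = 5·155 + 11 = 786, q_2 = 5·14 + 1 = 71 → 786/71
APPEND 27: p_3 = 27·786 + 155 = 21377, q_3 = 27·71 + 14 = 1931 → 21377/1931
APPEND 43: p_4 = 43·21377 + 786 = 919997, q_4 = 43·1931 + 71 = 83104 → 919997/83104
APPEND 15: p_5 = 15·919997 + 21377 = 13821332, q_5 = 15·83104 + 1931 = 1248491 → 13821332/1248491
APPEND 45: p_6 = 45·13821332 + 919997 = 622879937, q_6 = 45·1248491 + 83104 = 56265199 → 622879937/56265199
APPEND 18: p_7 = 18·622879937 + 13821332 = 11225660198, q_7 = 18·56265199 + 1248491 = 1014022073 → 11225660198/1014022073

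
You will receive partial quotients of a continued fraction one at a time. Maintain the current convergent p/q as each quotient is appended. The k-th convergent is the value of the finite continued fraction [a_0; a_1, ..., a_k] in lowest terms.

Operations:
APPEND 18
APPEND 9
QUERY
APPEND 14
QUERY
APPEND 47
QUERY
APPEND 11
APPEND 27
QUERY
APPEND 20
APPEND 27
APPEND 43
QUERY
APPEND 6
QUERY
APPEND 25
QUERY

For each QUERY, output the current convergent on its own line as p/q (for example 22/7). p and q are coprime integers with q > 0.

163/9
2300/127
108263/5978
32324474/1784873
753997218408/41633756429
4541503067093/250769933762
114291573895733/6310882100479

APPEND 18: p_0 = 18·1 + 0 = 18, q_0 = 18·0 + 1 = 1 → 18/1
APPEND 9: p_1 = 9·18 + 1 = 163, q_1 = 9·1 + 0 = 9 → 163/9
APPEND 14: p_2 = 14·163 + 18 = 2300, q_2 = 14·9 + 1 = 127 → 2300/127
APPEND 47: p_3 = 47·2300 + 163 = 108263, q_3 = 47·127 + 9 = 5978 → 108263/5978
APPEND 11: p_4 = 11·108263 + 2300 = 1193193, q_4 = 11·5978 + 127 = 65885 → 1193193/65885
APPEND 27: p_5 = 27·1193193 + 108263 = 32324474, q_5 = 27·65885 + 5978 = 1784873 → 32324474/1784873
APPEND 20: p_6 = 20·32324474 + 1193193 = 647682673, q_6 = 20·1784873 + 65885 = 35763345 → 647682673/35763345
APPEND 27: p_7 = 27·647682673 + 32324474 = 17519756645, q_7 = 27·35763345 + 1784873 = 967395188 → 17519756645/967395188
APPEND 43: p_8 = 43·17519756645 + 647682673 = 753997218408, q_8 = 43·967395188 + 35763345 = 41633756429 → 753997218408/41633756429
APPEND 6: p_9 = 6·753997218408 + 17519756645 = 4541503067093, q_9 = 6·41633756429 + 967395188 = 250769933762 → 4541503067093/250769933762
APPEND 25: p_10 = 25·4541503067093 + 753997218408 = 114291573895733, q_10 = 25·250769933762 + 41633756429 = 6310882100479 → 114291573895733/6310882100479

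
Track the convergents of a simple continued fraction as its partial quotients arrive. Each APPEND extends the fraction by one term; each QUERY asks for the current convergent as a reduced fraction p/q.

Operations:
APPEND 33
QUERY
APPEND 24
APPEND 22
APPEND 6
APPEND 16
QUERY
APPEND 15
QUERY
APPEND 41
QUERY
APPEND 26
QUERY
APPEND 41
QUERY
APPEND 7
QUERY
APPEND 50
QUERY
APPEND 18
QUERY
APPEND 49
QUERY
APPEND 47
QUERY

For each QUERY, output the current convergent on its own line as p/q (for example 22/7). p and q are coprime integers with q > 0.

33/1
1708151/51697
25727932/778653
1056553363/31976470
27496115370/832166873
1128397283533/34150818263
7926277100101/239887894714
397442252288583/12028545553963
7161886818294595/216753707866048
351329896348723738/10632960230990315
16519667015208310281/499965884564410853

APPEND 33: p_0 = 33·1 + 0 = 33, q_0 = 33·0 + 1 = 1 → 33/1
APPEND 24: p_1 = 24·33 + 1 = 793, q_1 = 24·1 + 0 = 24 → 793/24
APPEND 22: p_2 = 22·793 + 33 = 17479, q_2 = 22·24 + 1 = 529 → 17479/529
APPEND 6: p_3 = 6·17479 + 793 = 105667, q_3 = 6·529 + 24 = 3198 → 105667/3198
APPEND 16: p_4 = 16·105667 + 17479 = 1708151, q_4 = 16·3198 + 529 = 51697 → 1708151/51697
APPEND 15: p_5 = 15·1708151 + 105667 = 25727932, q_5 = 15·51697 + 3198 = 778653 → 25727932/778653
APPEND 41: p_6 = 41·25727932 + 1708151 = 1056553363, q_6 = 41·778653 + 51697 = 31976470 → 1056553363/31976470
APPEND 26: p_7 = 26·1056553363 + 25727932 = 27496115370, q_7 = 26·31976470 + 778653 = 832166873 → 27496115370/832166873
APPEND 41: p_8 = 41·27496115370 + 1056553363 = 1128397283533, q_8 = 41·832166873 + 31976470 = 34150818263 → 1128397283533/34150818263
APPEND 7: p_9 = 7·1128397283533 + 27496115370 = 7926277100101, q_9 = 7·34150818263 + 832166873 = 239887894714 → 7926277100101/239887894714
APPEND 50: p_10 = 50·7926277100101 + 1128397283533 = 397442252288583, q_10 = 50·239887894714 + 34150818263 = 12028545553963 → 397442252288583/12028545553963
APPEND 18: p_11 = 18·397442252288583 + 7926277100101 = 7161886818294595, q_11 = 18·12028545553963 + 239887894714 = 216753707866048 → 7161886818294595/216753707866048
APPEND 49: p_12 = 49·7161886818294595 + 397442252288583 = 351329896348723738, q_12 = 49·216753707866048 + 12028545553963 = 10632960230990315 → 351329896348723738/10632960230990315
APPEND 47: p_13 = 47·351329896348723738 + 7161886818294595 = 16519667015208310281, q_13 = 47·10632960230990315 + 216753707866048 = 499965884564410853 → 16519667015208310281/499965884564410853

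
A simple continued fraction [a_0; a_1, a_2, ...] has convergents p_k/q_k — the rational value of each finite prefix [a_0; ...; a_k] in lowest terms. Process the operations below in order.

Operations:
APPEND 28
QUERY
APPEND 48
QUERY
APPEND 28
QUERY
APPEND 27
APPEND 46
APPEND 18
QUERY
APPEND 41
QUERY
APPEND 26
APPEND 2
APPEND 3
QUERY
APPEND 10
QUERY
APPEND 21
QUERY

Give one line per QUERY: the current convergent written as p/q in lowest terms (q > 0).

28/1
1345/48
37688/1345
845363893/30169137
34706827667/1238608660
6426680665646/229353786059
66107959250597/2359244457844
1394693824928183/49773487400783

APPEND 28: p_0 = 28·1 + 0 = 28, q_0 = 28·0 + 1 = 1 → 28/1
APPEND 48: p_1 = 48·28 + 1 = 1345, q_1 = 48·1 + 0 = 48 → 1345/48
APPEND 28: p_2 = 28·1345 + 28 = 37688, q_2 = 28·48 + 1 = 1345 → 37688/1345
APPEND 27: p_3 = 27·37688 + 1345 = 1018921, q_3 = 27·1345 + 48 = 36363 → 1018921/36363
APPEND 46: p_4 = 46·1018921 + 37688 = 46908054, q_4 = 46·36363 + 1345 = 1674043 → 46908054/1674043
APPEND 18: p_5 = 18·46908054 + 1018921 = 845363893, q_5 = 18·1674043 + 36363 = 30169137 → 845363893/30169137
APPEND 41: p_6 = 41·845363893 + 46908054 = 34706827667, q_6 = 41·30169137 + 1674043 = 1238608660 → 34706827667/1238608660
APPEND 26: p_7 = 26·34706827667 + 845363893 = 903222883235, q_7 = 26·1238608660 + 30169137 = 32233994297 → 903222883235/32233994297
APPEND 2: p_8 = 2·903222883235 + 34706827667 = 1841152594137, q_8 = 2·32233994297 + 1238608660 = 65706597254 → 1841152594137/65706597254
APPEND 3: p_9 = 3·1841152594137 + 903222883235 = 6426680665646, q_9 = 3·65706597254 + 32233994297 = 229353786059 → 6426680665646/229353786059
APPEND 10: p_10 = 10·6426680665646 + 1841152594137 = 66107959250597, q_10 = 10·229353786059 + 65706597254 = 2359244457844 → 66107959250597/2359244457844
APPEND 21: p_11 = 21·66107959250597 + 6426680665646 = 1394693824928183, q_11 = 21·2359244457844 + 229353786059 = 49773487400783 → 1394693824928183/49773487400783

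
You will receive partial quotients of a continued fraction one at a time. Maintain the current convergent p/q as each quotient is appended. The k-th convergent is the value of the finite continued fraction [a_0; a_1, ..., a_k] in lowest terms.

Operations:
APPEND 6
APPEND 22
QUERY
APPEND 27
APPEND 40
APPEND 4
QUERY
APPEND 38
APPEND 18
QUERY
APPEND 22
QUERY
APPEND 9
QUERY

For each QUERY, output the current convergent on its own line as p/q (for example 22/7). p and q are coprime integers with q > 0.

133/22
579649/95883
399651799/66108651
8814510253/1458057698
79730244076/13188627933

APPEND 6: p_0 = 6·1 + 0 = 6, q_0 = 6·0 + 1 = 1 → 6/1
APPEND 22: p_1 = 22·6 + 1 = 133, q_1 = 22·1 + 0 = 22 → 133/22
APPEND 27: p_2 = 27·133 + 6 = 3597, q_2 = 27·22 + 1 = 595 → 3597/595
APPEND 40: p_3 = 40·3597 + 133 = 144013, q_3 = 40·595 + 22 = 23822 → 144013/23822
APPEND 4: p_4 = 4·144013 + 3597 = 579649, q_4 = 4·23822 + 595 = 95883 → 579649/95883
APPEND 38: p_5 = 38·579649 + 144013 = 22170675, q_5 = 38·95883 + 23822 = 3667376 → 22170675/3667376
APPEND 18: p_6 = 18·22170675 + 579649 = 399651799, q_6 = 18·3667376 + 95883 = 66108651 → 399651799/66108651
APPEND 22: p_7 = 22·399651799 + 22170675 = 8814510253, q_7 = 22·66108651 + 3667376 = 1458057698 → 8814510253/1458057698
APPEND 9: p_8 = 9·8814510253 + 399651799 = 79730244076, q_8 = 9·1458057698 + 66108651 = 13188627933 → 79730244076/13188627933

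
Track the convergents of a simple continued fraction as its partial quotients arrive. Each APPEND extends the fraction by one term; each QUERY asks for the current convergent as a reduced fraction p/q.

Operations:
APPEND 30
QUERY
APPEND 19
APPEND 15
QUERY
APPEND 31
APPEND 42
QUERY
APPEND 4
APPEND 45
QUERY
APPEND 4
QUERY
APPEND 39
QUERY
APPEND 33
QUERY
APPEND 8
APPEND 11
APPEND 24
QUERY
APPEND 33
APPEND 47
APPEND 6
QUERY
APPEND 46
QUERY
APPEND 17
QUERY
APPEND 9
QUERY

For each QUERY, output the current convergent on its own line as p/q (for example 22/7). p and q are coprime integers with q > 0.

APPEND 30: p_0 = 30·1 + 0 = 30, q_0 = 30·0 + 1 = 1 → 30/1
APPEND 19: p_1 = 19·30 + 1 = 571, q_1 = 19·1 + 0 = 19 → 571/19
APPEND 15: p_2 = 15·571 + 30 = 8595, q_2 = 15·19 + 1 = 286 → 8595/286
APPEND 31: p_3 = 31·8595 + 571 = 267016, q_3 = 31·286 + 19 = 8885 → 267016/8885
APPEND 42: p_4 = 42·267016 + 8595 = 11223267, q_4 = 42·8885 + 286 = 373456 → 11223267/373456
APPEND 4: p_5 = 4·11223267 + 267016 = 45160084, q_5 = 4·373456 + 8885 = 1502709 → 45160084/1502709
APPEND 45: p_6 = 45·45160084 + 11223267 = 2043427047, q_6 = 45·1502709 + 373456 = 67995361 → 2043427047/67995361
APPEND 4: p_7 = 4·2043427047 + 45160084 = 8218868272, q_7 = 4·67995361 + 1502709 = 273484153 → 8218868272/273484153
APPEND 39: p_8 = 39·8218868272 + 2043427047 = 322579289655, q_8 = 39·273484153 + 67995361 = 10733877328 → 322579289655/10733877328
APPEND 33: p_9 = 33·322579289655 + 8218868272 = 10653335426887, q_9 = 33·10733877328 + 273484153 = 354491435977 → 10653335426887/354491435977
APPEND 8: p_10 = 8·10653335426887 + 322579289655 = 85549262704751, q_10 = 8·354491435977 + 10733877328 = 2846665365144 → 85549262704751/2846665365144
APPEND 11: p_11 = 11·85549262704751 + 10653335426887 = 951695225179148, q_11 = 11·2846665365144 + 354491435977 = 31667810452561 → 951695225179148/31667810452561
APPEND 24: p_12 = 24·951695225179148 + 85549262704751 = 22926234667004303, q_12 = 24·31667810452561 + 2846665365144 = 762874116226608 → 22926234667004303/762874116226608
APPEND 33: p_13 = 33·22926234667004303 + 951695225179148 = 757517439236321147, q_13 = 33·762874116226608 + 31667810452561 = 25206513645930625 → 757517439236321147/25206513645930625
APPEND 47: p_14 = 47·757517439236321147 + 22926234667004303 = 35626245878774098212, q_14 = 47·25206513645930625 + 762874116226608 = 1185469015474965983 → 35626245878774098212/1185469015474965983
APPEND 6: p_15 = 6·35626245878774098212 + 757517439236321147 = 214514992711880910419, q_15 = 6·1185469015474965983 + 25206513645930625 = 7138020606495726523 → 214514992711880910419/7138020606495726523
APPEND 46: p_16 = 46·214514992711880910419 + 35626245878774098212 = 9903315910625295977486, q_16 = 46·7138020606495726523 + 1185469015474965983 = 329534416914278386041 → 9903315910625295977486/329534416914278386041
APPEND 17: p_17 = 17·9903315910625295977486 + 214514992711880910419 = 168570885473341912527681, q_17 = 17·329534416914278386041 + 7138020606495726523 = 5609223108149228289220 → 168570885473341912527681/5609223108149228289220
APPEND 9: p_18 = 9·168570885473341912527681 + 9903315910625295977486 = 1527041285170702508726615, q_18 = 9·5609223108149228289220 + 329534416914278386041 = 50812542390257332989021 → 1527041285170702508726615/50812542390257332989021

30/1
8595/286
11223267/373456
2043427047/67995361
8218868272/273484153
322579289655/10733877328
10653335426887/354491435977
22926234667004303/762874116226608
214514992711880910419/7138020606495726523
9903315910625295977486/329534416914278386041
168570885473341912527681/5609223108149228289220
1527041285170702508726615/50812542390257332989021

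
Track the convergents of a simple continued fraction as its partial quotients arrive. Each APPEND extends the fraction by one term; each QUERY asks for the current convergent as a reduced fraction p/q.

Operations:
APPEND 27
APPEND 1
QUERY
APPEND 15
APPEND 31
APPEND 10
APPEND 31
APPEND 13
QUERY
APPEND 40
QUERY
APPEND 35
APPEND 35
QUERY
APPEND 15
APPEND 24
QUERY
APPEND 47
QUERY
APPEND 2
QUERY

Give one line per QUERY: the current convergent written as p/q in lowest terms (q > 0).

28/1
56456493/2020805
2262591812/80987263
2775913538767/99361112613
1004006719572799/35937439453533
47230033770172971/1690552907580256
95464074259918741/3417043254614045

APPEND 27: p_0 = 27·1 + 0 = 27, q_0 = 27·0 + 1 = 1 → 27/1
APPEND 1: p_1 = 1·27 + 1 = 28, q_1 = 1·1 + 0 = 1 → 28/1
APPEND 15: p_2 = 15·28 + 27 = 447, q_2 = 15·1 + 1 = 16 → 447/16
APPEND 31: p_3 = 31·447 + 28 = 13885, q_3 = 31·16 + 1 = 497 → 13885/497
APPEND 10: p_4 = 10·13885 + 447 = 139297, q_4 = 10·497 + 16 = 4986 → 139297/4986
APPEND 31: p_5 = 31·139297 + 13885 = 4332092, q_5 = 31·4986 + 497 = 155063 → 4332092/155063
APPEND 13: p_6 = 13·4332092 + 139297 = 56456493, q_6 = 13·155063 + 4986 = 2020805 → 56456493/2020805
APPEND 40: p_7 = 40·56456493 + 4332092 = 2262591812, q_7 = 40·2020805 + 155063 = 80987263 → 2262591812/80987263
APPEND 35: p_8 = 35·2262591812 + 56456493 = 79247169913, q_8 = 35·80987263 + 2020805 = 2836575010 → 79247169913/2836575010
APPEND 35: p_9 = 35·79247169913 + 2262591812 = 2775913538767, q_9 = 35·2836575010 + 80987263 = 99361112613 → 2775913538767/99361112613
APPEND 15: p_10 = 15·2775913538767 + 79247169913 = 41717950251418, q_10 = 15·99361112613 + 2836575010 = 1493253264205 → 41717950251418/1493253264205
APPEND 24: p_11 = 24·41717950251418 + 2775913538767 = 1004006719572799, q_11 = 24·1493253264205 + 99361112613 = 35937439453533 → 1004006719572799/35937439453533
APPEND 47: p_12 = 47·1004006719572799 + 41717950251418 = 47230033770172971, q_12 = 47·35937439453533 + 1493253264205 = 1690552907580256 → 47230033770172971/1690552907580256
APPEND 2: p_13 = 2·47230033770172971 + 1004006719572799 = 95464074259918741, q_13 = 2·1690552907580256 + 35937439453533 = 3417043254614045 → 95464074259918741/3417043254614045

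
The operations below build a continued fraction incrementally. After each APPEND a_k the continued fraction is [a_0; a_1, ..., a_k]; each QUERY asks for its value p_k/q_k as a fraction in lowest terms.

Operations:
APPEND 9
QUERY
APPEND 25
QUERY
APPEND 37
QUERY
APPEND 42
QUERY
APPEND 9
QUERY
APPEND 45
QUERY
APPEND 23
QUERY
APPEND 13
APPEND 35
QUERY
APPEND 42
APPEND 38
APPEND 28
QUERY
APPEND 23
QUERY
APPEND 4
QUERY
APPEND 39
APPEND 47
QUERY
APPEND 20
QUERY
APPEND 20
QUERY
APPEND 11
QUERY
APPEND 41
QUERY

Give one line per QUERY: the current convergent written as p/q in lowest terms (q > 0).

9/1
226/25
8371/926
351808/38917
3174643/351179
143210743/15841972
3297021732/364716535
1508454285797/166865208980
67561196709022961/7473619395654095
1556318159972689754/172159910610748471
6292833836599781977/696113261838647979
11614204209842716564256/1284763238010785571623
232531061034641695471977/25722585337338029452112
4662235424902676626003796/515736469984771374613863
51517120734964084581513733/5698823755169823150204605
2116864185558430144468066849/234167510431947520533002668

APPEND 9: p_0 = 9·1 + 0 = 9, q_0 = 9·0 + 1 = 1 → 9/1
APPEND 25: p_1 = 25·9 + 1 = 226, q_1 = 25·1 + 0 = 25 → 226/25
APPEND 37: p_2 = 37·226 + 9 = 8371, q_2 = 37·25 + 1 = 926 → 8371/926
APPEND 42: p_3 = 42·8371 + 226 = 351808, q_3 = 42·926 + 25 = 38917 → 351808/38917
APPEND 9: p_4 = 9·351808 + 8371 = 3174643, q_4 = 9·38917 + 926 = 351179 → 3174643/351179
APPEND 45: p_5 = 45·3174643 + 351808 = 143210743, q_5 = 45·351179 + 38917 = 15841972 → 143210743/15841972
APPEND 23: p_6 = 23·143210743 + 3174643 = 3297021732, q_6 = 23·15841972 + 351179 = 364716535 → 3297021732/364716535
APPEND 13: p_7 = 13·3297021732 + 143210743 = 43004493259, q_7 = 13·364716535 + 15841972 = 4757156927 → 43004493259/4757156927
APPEND 35: p_8 = 35·43004493259 + 3297021732 = 1508454285797, q_8 = 35·4757156927 + 364716535 = 166865208980 → 1508454285797/166865208980
APPEND 42: p_9 = 42·1508454285797 + 43004493259 = 63398084496733, q_9 = 42·166865208980 + 4757156927 = 7013095934087 → 63398084496733/7013095934087
APPEND 38: p_10 = 38·63398084496733 + 1508454285797 = 2410635665161651, q_10 = 38·7013095934087 + 166865208980 = 266664510704286 → 2410635665161651/266664510704286
APPEND 28: p_11 = 28·2410635665161651 + 63398084496733 = 67561196709022961, q_11 = 28·266664510704286 + 7013095934087 = 7473619395654095 → 67561196709022961/7473619395654095
APPEND 23: p_12 = 23·67561196709022961 + 2410635665161651 = 1556318159972689754, q_12 = 23·7473619395654095 + 266664510704286 = 172159910610748471 → 1556318159972689754/172159910610748471
APPEND 4: p_13 = 4·1556318159972689754 + 67561196709022961 = 6292833836599781977, q_13 = 4·172159910610748471 + 7473619395654095 = 696113261838647979 → 6292833836599781977/696113261838647979
APPEND 39: p_14 = 39·6292833836599781977 + 1556318159972689754 = 246976837787364186857, q_14 = 39·696113261838647979 + 172159910610748471 = 27320577122318019652 → 246976837787364186857/27320577122318019652
APPEND 47: p_15 = 47·246976837787364186857 + 6292833836599781977 = 11614204209842716564256, q_15 = 47·27320577122318019652 + 696113261838647979 = 1284763238010785571623 → 11614204209842716564256/1284763238010785571623
APPEND 20: p_16 = 20·11614204209842716564256 + 246976837787364186857 = 232531061034641695471977, q_16 = 20·1284763238010785571623 + 27320577122318019652 = 25722585337338029452112 → 232531061034641695471977/25722585337338029452112
APPEND 20: p_17 = 20·232531061034641695471977 + 11614204209842716564256 = 4662235424902676626003796, q_17 = 20·25722585337338029452112 + 1284763238010785571623 = 515736469984771374613863 → 4662235424902676626003796/515736469984771374613863
APPEND 11: p_18 = 11·4662235424902676626003796 + 232531061034641695471977 = 51517120734964084581513733, q_18 = 11·515736469984771374613863 + 25722585337338029452112 = 5698823755169823150204605 → 51517120734964084581513733/5698823755169823150204605
APPEND 41: p_19 = 41·51517120734964084581513733 + 4662235424902676626003796 = 2116864185558430144468066849, q_19 = 41·5698823755169823150204605 + 515736469984771374613863 = 234167510431947520533002668 → 2116864185558430144468066849/234167510431947520533002668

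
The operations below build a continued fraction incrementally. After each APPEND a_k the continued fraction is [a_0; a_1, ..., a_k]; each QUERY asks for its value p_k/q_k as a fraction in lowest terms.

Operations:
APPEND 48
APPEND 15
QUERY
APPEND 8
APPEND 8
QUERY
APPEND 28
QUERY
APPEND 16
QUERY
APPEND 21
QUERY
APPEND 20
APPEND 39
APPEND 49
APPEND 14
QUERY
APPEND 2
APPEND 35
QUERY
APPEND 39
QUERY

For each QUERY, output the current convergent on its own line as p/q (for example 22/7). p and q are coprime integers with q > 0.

721/15
47249/983
1328788/27645
21307857/443303
448793785/9337008
241495820942794/5024241617137
17749064491914089/369263485129407
692713731432391508/14411682755575795

APPEND 48: p_0 = 48·1 + 0 = 48, q_0 = 48·0 + 1 = 1 → 48/1
APPEND 15: p_1 = 15·48 + 1 = 721, q_1 = 15·1 + 0 = 15 → 721/15
APPEND 8: p_2 = 8·721 + 48 = 5816, q_2 = 8·15 + 1 = 121 → 5816/121
APPEND 8: p_3 = 8·5816 + 721 = 47249, q_3 = 8·121 + 15 = 983 → 47249/983
APPEND 28: p_4 = 28·47249 + 5816 = 1328788, q_4 = 28·983 + 121 = 27645 → 1328788/27645
APPEND 16: p_5 = 16·1328788 + 47249 = 21307857, q_5 = 16·27645 + 983 = 443303 → 21307857/443303
APPEND 21: p_6 = 21·21307857 + 1328788 = 448793785, q_6 = 21·443303 + 27645 = 9337008 → 448793785/9337008
APPEND 20: p_7 = 20·448793785 + 21307857 = 8997183557, q_7 = 20·9337008 + 443303 = 187183463 → 8997183557/187183463
APPEND 39: p_8 = 39·8997183557 + 448793785 = 351338952508, q_8 = 39·187183463 + 9337008 = 7309492065 → 351338952508/7309492065
APPEND 49: p_9 = 49·351338952508 + 8997183557 = 17224605856449, q_9 = 49·7309492065 + 187183463 = 358352294648 → 17224605856449/358352294648
APPEND 14: p_10 = 14·17224605856449 + 351338952508 = 241495820942794, q_10 = 14·358352294648 + 7309492065 = 5024241617137 → 241495820942794/5024241617137
APPEND 2: p_11 = 2·241495820942794 + 17224605856449 = 500216247742037, q_11 = 2·5024241617137 + 358352294648 = 10406835528922 → 500216247742037/10406835528922
APPEND 35: p_12 = 35·500216247742037 + 241495820942794 = 17749064491914089, q_12 = 35·10406835528922 + 5024241617137 = 369263485129407 → 17749064491914089/369263485129407
APPEND 39: p_13 = 39·17749064491914089 + 500216247742037 = 692713731432391508, q_13 = 39·369263485129407 + 10406835528922 = 14411682755575795 → 692713731432391508/14411682755575795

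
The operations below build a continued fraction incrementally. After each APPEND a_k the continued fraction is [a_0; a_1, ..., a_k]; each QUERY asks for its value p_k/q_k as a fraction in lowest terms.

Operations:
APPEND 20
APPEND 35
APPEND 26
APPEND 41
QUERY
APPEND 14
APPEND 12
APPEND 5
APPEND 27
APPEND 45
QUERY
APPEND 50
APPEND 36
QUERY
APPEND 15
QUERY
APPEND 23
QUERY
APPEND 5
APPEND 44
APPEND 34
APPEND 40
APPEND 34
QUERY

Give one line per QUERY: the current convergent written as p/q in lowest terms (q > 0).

APPEND 20: p_0 = 20·1 + 0 = 20, q_0 = 20·0 + 1 = 1 → 20/1
APPEND 35: p_1 = 35·20 + 1 = 701, q_1 = 35·1 + 0 = 35 → 701/35
APPEND 26: p_2 = 26·701 + 20 = 18246, q_2 = 26·35 + 1 = 911 → 18246/911
APPEND 41: p_3 = 41·18246 + 701 = 748787, q_3 = 41·911 + 35 = 37386 → 748787/37386
APPEND 14: p_4 = 14·748787 + 18246 = 10501264, q_4 = 14·37386 + 911 = 524315 → 10501264/524315
APPEND 12: p_5 = 12·10501264 + 748787 = 126763955, q_5 = 12·524315 + 37386 = 6329166 → 126763955/6329166
APPEND 5: p_6 = 5·126763955 + 10501264 = 644321039, q_6 = 5·6329166 + 524315 = 32170145 → 644321039/32170145
APPEND 27: p_7 = 27·644321039 + 126763955 = 17523432008, q_7 = 27·32170145 + 6329166 = 874923081 → 17523432008/874923081
APPEND 45: p_8 = 45·17523432008 + 644321039 = 789198761399, q_8 = 45·874923081 + 32170145 = 39403708790 → 789198761399/39403708790
APPEND 50: p_9 = 50·789198761399 + 17523432008 = 39477461501958, q_9 = 50·39403708790 + 874923081 = 1971060362581 → 39477461501958/1971060362581
APPEND 36: p_10 = 36·39477461501958 + 789198761399 = 1421977812831887, q_10 = 36·1971060362581 + 39403708790 = 70997576761706 → 1421977812831887/70997576761706
APPEND 15: p_11 = 15·1421977812831887 + 39477461501958 = 21369144653980263, q_11 = 15·70997576761706 + 1971060362581 = 1066934711788171 → 21369144653980263/1066934711788171
APPEND 23: p_12 = 23·21369144653980263 + 1421977812831887 = 492912304854377936, q_12 = 23·1066934711788171 + 70997576761706 = 24610495947889639 → 492912304854377936/24610495947889639
APPEND 5: p_13 = 5·492912304854377936 + 21369144653980263 = 2485930668925869943, q_13 = 5·24610495947889639 + 1066934711788171 = 124119414451236366 → 2485930668925869943/124119414451236366
APPEND 44: p_14 = 44·2485930668925869943 + 492912304854377936 = 109873861737592655428, q_14 = 44·124119414451236366 + 24610495947889639 = 5485864731802289743 → 109873861737592655428/5485864731802289743
APPEND 34: p_15 = 34·109873861737592655428 + 2485930668925869943 = 3738197229747076154495, q_15 = 34·5485864731802289743 + 124119414451236366 = 186643520295729087628 → 3738197229747076154495/186643520295729087628
APPEND 40: p_16 = 40·3738197229747076154495 + 109873861737592655428 = 149637763051620638835228, q_16 = 40·186643520295729087628 + 5485864731802289743 = 7471226676560965794863 → 149637763051620638835228/7471226676560965794863
APPEND 34: p_17 = 34·149637763051620638835228 + 3738197229747076154495 = 5091422140984848796552247, q_17 = 34·7471226676560965794863 + 186643520295729087628 = 254208350523368566112970 → 5091422140984848796552247/254208350523368566112970

748787/37386
789198761399/39403708790
1421977812831887/70997576761706
21369144653980263/1066934711788171
492912304854377936/24610495947889639
5091422140984848796552247/254208350523368566112970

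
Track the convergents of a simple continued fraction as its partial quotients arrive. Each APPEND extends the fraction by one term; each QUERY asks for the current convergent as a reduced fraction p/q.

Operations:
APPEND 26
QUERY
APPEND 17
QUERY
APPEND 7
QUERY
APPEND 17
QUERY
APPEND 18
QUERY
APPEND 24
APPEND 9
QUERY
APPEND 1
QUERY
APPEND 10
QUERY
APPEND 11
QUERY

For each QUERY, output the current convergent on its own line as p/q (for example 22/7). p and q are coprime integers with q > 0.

26/1
443/17
3127/120
53602/2057
967963/37146
210530389/8079195
233815103/8972756
2548681419/97806755
28269310712/1084847061

APPEND 26: p_0 = 26·1 + 0 = 26, q_0 = 26·0 + 1 = 1 → 26/1
APPEND 17: p_1 = 17·26 + 1 = 443, q_1 = 17·1 + 0 = 17 → 443/17
APPEND 7: p_2 = 7·443 + 26 = 3127, q_2 = 7·17 + 1 = 120 → 3127/120
APPEND 17: p_3 = 17·3127 + 443 = 53602, q_3 = 17·120 + 17 = 2057 → 53602/2057
APPEND 18: p_4 = 18·53602 + 3127 = 967963, q_4 = 18·2057 + 120 = 37146 → 967963/37146
APPEND 24: p_5 = 24·967963 + 53602 = 23284714, q_5 = 24·37146 + 2057 = 893561 → 23284714/893561
APPEND 9: p_6 = 9·23284714 + 967963 = 210530389, q_6 = 9·893561 + 37146 = 8079195 → 210530389/8079195
APPEND 1: p_7 = 1·210530389 + 23284714 = 233815103, q_7 = 1·8079195 + 893561 = 8972756 → 233815103/8972756
APPEND 10: p_8 = 10·233815103 + 210530389 = 2548681419, q_8 = 10·8972756 + 8079195 = 97806755 → 2548681419/97806755
APPEND 11: p_9 = 11·2548681419 + 233815103 = 28269310712, q_9 = 11·97806755 + 8972756 = 1084847061 → 28269310712/1084847061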